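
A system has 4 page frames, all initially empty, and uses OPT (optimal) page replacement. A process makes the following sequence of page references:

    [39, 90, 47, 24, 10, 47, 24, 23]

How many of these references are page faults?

6

39 -> fault, frames (39)
90 -> fault, frames (39 90)
47 -> fault, frames (39 90 47)
24 -> fault, frames (39 90 47 24)
10 -> fault, evict 90, frames (39 47 24 10)
47 -> hit
24 -> hit
23 -> fault, evict 10, frames (39 47 24 23)
Page faults: 6.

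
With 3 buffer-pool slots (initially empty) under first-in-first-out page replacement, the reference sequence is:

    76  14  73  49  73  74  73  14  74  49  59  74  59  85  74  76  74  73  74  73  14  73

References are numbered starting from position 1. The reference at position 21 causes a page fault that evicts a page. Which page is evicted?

pos 1: 76 -> miss, frames (76)
pos 2: 14 -> miss, frames (76 14)
pos 3: 73 -> miss, frames (76 14 73)
pos 4: 49 -> miss, evict 76, frames (14 73 49)
pos 5: 73 -> hit
pos 6: 74 -> miss, evict 14, frames (73 49 74)
pos 7: 73 -> hit
pos 8: 14 -> miss, evict 73, frames (49 74 14)
pos 9: 74 -> hit
pos 10: 49 -> hit
pos 11: 59 -> miss, evict 49, frames (74 14 59)
pos 12: 74 -> hit
pos 13: 59 -> hit
pos 14: 85 -> miss, evict 74, frames (14 59 85)
pos 15: 74 -> miss, evict 14, frames (59 85 74)
pos 16: 76 -> miss, evict 59, frames (85 74 76)
pos 17: 74 -> hit
pos 18: 73 -> miss, evict 85, frames (74 76 73)
pos 19: 74 -> hit
pos 20: 73 -> hit
pos 21: 14 -> miss, evict 74, frames (76 73 14)
At position 21, page 74 is evicted.

74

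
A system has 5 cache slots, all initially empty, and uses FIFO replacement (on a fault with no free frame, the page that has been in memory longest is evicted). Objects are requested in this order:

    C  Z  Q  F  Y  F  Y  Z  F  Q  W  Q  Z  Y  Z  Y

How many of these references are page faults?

6

C: miss, frames {C}
Z: miss, frames {C,Z}
Q: miss, frames {C,Z,Q}
F: miss, frames {C,Z,Q,F}
Y: miss, frames {C,Z,Q,F,Y}
F: hit
Y: hit
Z: hit
F: hit
Q: hit
W: miss, evict C, frames {Z,Q,F,Y,W}
Q: hit
Z: hit
Y: hit
Z: hit
Y: hit
Page faults: 6.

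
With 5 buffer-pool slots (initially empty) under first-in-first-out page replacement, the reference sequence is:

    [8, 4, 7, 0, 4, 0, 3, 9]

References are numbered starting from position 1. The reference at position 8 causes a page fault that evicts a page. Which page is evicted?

pos 1: 8 -> fault, frames (8)
pos 2: 4 -> fault, frames (8 4)
pos 3: 7 -> fault, frames (8 4 7)
pos 4: 0 -> fault, frames (8 4 7 0)
pos 5: 4 -> hit
pos 6: 0 -> hit
pos 7: 3 -> fault, frames (8 4 7 0 3)
pos 8: 9 -> fault, evict 8, frames (4 7 0 3 9)
At position 8, page 8 is evicted.

8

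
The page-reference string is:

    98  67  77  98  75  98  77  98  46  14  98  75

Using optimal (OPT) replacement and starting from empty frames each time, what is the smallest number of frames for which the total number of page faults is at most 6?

3

f=1: 12 faults
f=2: 8 faults
f=3: 6 faults
f=4: 6 faults
f=5: 6 faults
f=6: 6 faults
Smallest f with faults ≤ 6 is 3.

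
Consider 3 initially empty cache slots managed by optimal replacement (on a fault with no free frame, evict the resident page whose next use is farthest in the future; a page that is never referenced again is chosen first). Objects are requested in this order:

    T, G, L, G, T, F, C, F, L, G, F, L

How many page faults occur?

6

T → fault, frames [T]
G → fault, frames [T, G]
L → fault, frames [T, G, L]
G → hit
T → hit
F → fault, evict T, frames [G, L, F]
C → fault, evict G, frames [L, F, C]
F → hit
L → hit
G → fault, evict C, frames [L, F, G]
F → hit
L → hit
Page faults: 6.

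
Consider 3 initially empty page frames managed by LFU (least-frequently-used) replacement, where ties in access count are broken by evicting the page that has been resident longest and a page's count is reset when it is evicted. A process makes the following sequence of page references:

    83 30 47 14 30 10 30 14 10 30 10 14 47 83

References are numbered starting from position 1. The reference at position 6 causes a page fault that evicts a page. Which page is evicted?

47

pos 1: 83: fault, frames {83}
pos 2: 30: fault, frames {83,30}
pos 3: 47: fault, frames {83,30,47}
pos 4: 14: fault, evict 83, frames {30,47,14}
pos 5: 30: hit
pos 6: 10: fault, evict 47, frames {30,14,10}
At position 6, page 47 is evicted.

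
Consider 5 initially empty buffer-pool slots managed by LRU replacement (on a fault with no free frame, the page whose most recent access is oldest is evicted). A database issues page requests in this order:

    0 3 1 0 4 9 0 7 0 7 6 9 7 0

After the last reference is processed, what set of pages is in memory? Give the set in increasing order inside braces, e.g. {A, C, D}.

0: fault, frames [0]
3: fault, frames [0, 3]
1: fault, frames [0, 3, 1]
0: hit
4: fault, frames [3, 1, 0, 4]
9: fault, frames [3, 1, 0, 4, 9]
0: hit
7: fault, evict 3, frames [1, 4, 9, 0, 7]
0: hit
7: hit
6: fault, evict 1, frames [4, 9, 0, 7, 6]
9: hit
7: hit
0: hit

{0, 4, 6, 7, 9}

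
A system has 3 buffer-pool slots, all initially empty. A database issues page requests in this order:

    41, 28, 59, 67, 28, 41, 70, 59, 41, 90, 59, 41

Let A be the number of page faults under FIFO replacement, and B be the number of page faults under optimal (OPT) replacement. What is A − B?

2

Under FIFO: F F F F . F F F . F . F → 9 faults.
Under OPT: F F F F . . F F . F . . → 7 faults.
A − B = 9 − 7 = 2.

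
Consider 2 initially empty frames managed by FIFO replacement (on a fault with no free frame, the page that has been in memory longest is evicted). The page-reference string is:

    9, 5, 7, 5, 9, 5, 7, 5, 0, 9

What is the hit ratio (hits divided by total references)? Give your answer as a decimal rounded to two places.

0.20

9 -> miss, frames [9]
5 -> miss, frames [9, 5]
7 -> miss, evict 9, frames [5, 7]
5 -> hit
9 -> miss, evict 5, frames [7, 9]
5 -> miss, evict 7, frames [9, 5]
7 -> miss, evict 9, frames [5, 7]
5 -> hit
0 -> miss, evict 5, frames [7, 0]
9 -> miss, evict 7, frames [0, 9]
Hits: 2 of 10 references → 2/10 = 0.2000.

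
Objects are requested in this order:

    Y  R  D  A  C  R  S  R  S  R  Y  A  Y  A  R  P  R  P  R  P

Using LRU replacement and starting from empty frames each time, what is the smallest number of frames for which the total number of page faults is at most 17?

f=1: 20 faults
f=2: 11 faults
f=3: 10 faults
f=4: 9 faults
f=5: 8 faults
f=6: 7 faults
f=7: 7 faults
Smallest f with faults ≤ 17 is 2.

2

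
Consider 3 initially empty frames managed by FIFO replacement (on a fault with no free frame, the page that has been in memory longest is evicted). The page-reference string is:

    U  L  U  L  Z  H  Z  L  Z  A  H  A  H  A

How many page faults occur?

5

U: miss, frames (U)
L: miss, frames (U L)
U: hit
L: hit
Z: miss, frames (U L Z)
H: miss, evict U, frames (L Z H)
Z: hit
L: hit
Z: hit
A: miss, evict L, frames (Z H A)
H: hit
A: hit
H: hit
A: hit
Page faults: 5.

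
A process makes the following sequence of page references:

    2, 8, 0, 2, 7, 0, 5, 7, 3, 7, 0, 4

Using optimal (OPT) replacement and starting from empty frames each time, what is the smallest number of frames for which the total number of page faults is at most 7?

f=1: 12 faults
f=2: 8 faults
f=3: 7 faults
f=4: 7 faults
f=5: 7 faults
f=6: 7 faults
f=7: 7 faults
Smallest f with faults ≤ 7 is 3.

3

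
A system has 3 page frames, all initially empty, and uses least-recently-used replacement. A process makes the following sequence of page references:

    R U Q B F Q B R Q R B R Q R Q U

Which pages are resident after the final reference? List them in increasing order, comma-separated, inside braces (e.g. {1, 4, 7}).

R -> miss, frames (R)
U -> miss, frames (R U)
Q -> miss, frames (R U Q)
B -> miss, evict R, frames (U Q B)
F -> miss, evict U, frames (Q B F)
Q -> hit
B -> hit
R -> miss, evict F, frames (Q B R)
Q -> hit
R -> hit
B -> hit
R -> hit
Q -> hit
R -> hit
Q -> hit
U -> miss, evict B, frames (R Q U)

{Q, R, U}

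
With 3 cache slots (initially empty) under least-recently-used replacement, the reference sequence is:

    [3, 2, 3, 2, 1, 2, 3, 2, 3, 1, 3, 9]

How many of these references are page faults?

4

3 → miss, frames [3]
2 → miss, frames [3, 2]
3 → hit
2 → hit
1 → miss, frames [3, 2, 1]
2 → hit
3 → hit
2 → hit
3 → hit
1 → hit
3 → hit
9 → miss, evict 2, frames [1, 3, 9]
Page faults: 4.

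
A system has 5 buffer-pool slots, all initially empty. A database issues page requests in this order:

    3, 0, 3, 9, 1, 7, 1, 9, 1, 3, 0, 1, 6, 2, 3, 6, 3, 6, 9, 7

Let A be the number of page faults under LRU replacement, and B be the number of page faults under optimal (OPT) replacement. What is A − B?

2

Under LRU: F F . F F F . . . . . . F F . . . . F F → 9 faults.
Under OPT: F F . F F F . . . . . . F F . . . . . . → 7 faults.
A − B = 9 − 7 = 2.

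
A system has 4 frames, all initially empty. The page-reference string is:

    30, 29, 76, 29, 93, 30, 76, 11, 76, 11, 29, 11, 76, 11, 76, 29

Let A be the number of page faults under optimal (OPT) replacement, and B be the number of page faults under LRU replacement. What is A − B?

Under OPT: F F F . F . . F . . . . . . . . → 5 faults.
Under LRU: F F F . F . . F . . F . . . . . → 6 faults.
A − B = 5 − 6 = -1.

-1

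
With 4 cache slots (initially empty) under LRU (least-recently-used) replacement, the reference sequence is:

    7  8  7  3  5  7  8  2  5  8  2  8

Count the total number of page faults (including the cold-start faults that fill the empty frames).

7: fault, frames (7)
8: fault, frames (7 8)
7: hit
3: fault, frames (8 7 3)
5: fault, frames (8 7 3 5)
7: hit
8: hit
2: fault, evict 3, frames (5 7 8 2)
5: hit
8: hit
2: hit
8: hit
Page faults: 5.

5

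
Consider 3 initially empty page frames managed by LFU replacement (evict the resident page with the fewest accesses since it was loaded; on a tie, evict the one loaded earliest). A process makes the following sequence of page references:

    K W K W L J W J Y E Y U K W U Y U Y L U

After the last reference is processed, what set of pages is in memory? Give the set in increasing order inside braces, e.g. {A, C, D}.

K → miss, frames {K}
W → miss, frames {K,W}
K → hit
W → hit
L → miss, frames {K,W,L}
J → miss, evict L, frames {K,W,J}
W → hit
J → hit
Y → miss, evict K, frames {W,J,Y}
E → miss, evict Y, frames {W,J,E}
Y → miss, evict E, frames {W,J,Y}
U → miss, evict Y, frames {W,J,U}
K → miss, evict U, frames {W,J,K}
W → hit
U → miss, evict K, frames {W,J,U}
Y → miss, evict U, frames {W,J,Y}
U → miss, evict Y, frames {W,J,U}
Y → miss, evict U, frames {W,J,Y}
L → miss, evict Y, frames {W,J,L}
U → miss, evict L, frames {W,J,U}

{J, U, W}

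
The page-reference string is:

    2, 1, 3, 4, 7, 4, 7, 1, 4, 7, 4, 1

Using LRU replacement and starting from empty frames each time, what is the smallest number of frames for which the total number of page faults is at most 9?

f=1: 12 faults
f=2: 9 faults
f=3: 6 faults
f=4: 5 faults
f=5: 5 faults
Smallest f with faults ≤ 9 is 2.

2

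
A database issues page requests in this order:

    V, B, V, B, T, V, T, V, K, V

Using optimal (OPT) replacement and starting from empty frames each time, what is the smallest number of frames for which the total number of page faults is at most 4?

f=1: 10 faults
f=2: 4 faults
f=3: 4 faults
f=4: 4 faults
Smallest f with faults ≤ 4 is 2.

2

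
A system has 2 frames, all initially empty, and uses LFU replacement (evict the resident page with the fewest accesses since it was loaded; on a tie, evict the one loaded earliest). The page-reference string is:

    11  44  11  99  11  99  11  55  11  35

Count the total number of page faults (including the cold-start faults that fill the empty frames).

11 → fault, frames (11)
44 → fault, frames (11 44)
11 → hit
99 → fault, evict 44, frames (11 99)
11 → hit
99 → hit
11 → hit
55 → fault, evict 99, frames (11 55)
11 → hit
35 → fault, evict 55, frames (11 35)
Page faults: 5.

5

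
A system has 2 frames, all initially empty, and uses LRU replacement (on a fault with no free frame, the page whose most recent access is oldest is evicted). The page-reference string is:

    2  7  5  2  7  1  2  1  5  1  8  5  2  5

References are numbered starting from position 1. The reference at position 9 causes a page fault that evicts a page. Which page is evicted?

pos 1: 2 -> fault, frames {2}
pos 2: 7 -> fault, frames {2,7}
pos 3: 5 -> fault, evict 2, frames {7,5}
pos 4: 2 -> fault, evict 7, frames {5,2}
pos 5: 7 -> fault, evict 5, frames {2,7}
pos 6: 1 -> fault, evict 2, frames {7,1}
pos 7: 2 -> fault, evict 7, frames {1,2}
pos 8: 1 -> hit
pos 9: 5 -> fault, evict 2, frames {1,5}
At position 9, page 2 is evicted.

2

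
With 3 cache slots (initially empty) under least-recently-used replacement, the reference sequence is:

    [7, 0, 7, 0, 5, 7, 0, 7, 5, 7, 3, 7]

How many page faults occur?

7: miss, frames (7)
0: miss, frames (7 0)
7: hit
0: hit
5: miss, frames (7 0 5)
7: hit
0: hit
7: hit
5: hit
7: hit
3: miss, evict 0, frames (5 7 3)
7: hit
Page faults: 4.

4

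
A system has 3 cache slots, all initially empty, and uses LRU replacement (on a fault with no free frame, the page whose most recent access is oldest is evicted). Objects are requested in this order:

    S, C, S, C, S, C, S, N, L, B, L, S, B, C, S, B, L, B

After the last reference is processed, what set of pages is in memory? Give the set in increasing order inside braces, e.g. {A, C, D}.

S -> fault, frames [S]
C -> fault, frames [S, C]
S -> hit
C -> hit
S -> hit
C -> hit
S -> hit
N -> fault, frames [C, S, N]
L -> fault, evict C, frames [S, N, L]
B -> fault, evict S, frames [N, L, B]
L -> hit
S -> fault, evict N, frames [B, L, S]
B -> hit
C -> fault, evict L, frames [S, B, C]
S -> hit
B -> hit
L -> fault, evict C, frames [S, B, L]
B -> hit

{B, L, S}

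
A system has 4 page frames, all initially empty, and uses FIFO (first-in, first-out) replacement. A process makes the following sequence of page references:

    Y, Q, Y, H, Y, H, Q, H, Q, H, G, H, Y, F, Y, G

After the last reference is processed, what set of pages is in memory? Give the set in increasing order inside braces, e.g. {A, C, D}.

Y: miss, frames [Y]
Q: miss, frames [Y, Q]
Y: hit
H: miss, frames [Y, Q, H]
Y: hit
H: hit
Q: hit
H: hit
Q: hit
H: hit
G: miss, frames [Y, Q, H, G]
H: hit
Y: hit
F: miss, evict Y, frames [Q, H, G, F]
Y: miss, evict Q, frames [H, G, F, Y]
G: hit

{F, G, H, Y}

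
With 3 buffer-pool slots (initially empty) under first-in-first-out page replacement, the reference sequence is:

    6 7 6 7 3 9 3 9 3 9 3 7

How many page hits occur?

6 → fault, frames (6)
7 → fault, frames (6 7)
6 → hit
7 → hit
3 → fault, frames (6 7 3)
9 → fault, evict 6, frames (7 3 9)
3 → hit
9 → hit
3 → hit
9 → hit
3 → hit
7 → hit
Hits: 8.

8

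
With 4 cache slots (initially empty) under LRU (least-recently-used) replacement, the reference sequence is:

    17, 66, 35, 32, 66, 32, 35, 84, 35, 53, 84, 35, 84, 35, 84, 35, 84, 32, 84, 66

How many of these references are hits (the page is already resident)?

13

17 → miss, frames [17]
66 → miss, frames [17, 66]
35 → miss, frames [17, 66, 35]
32 → miss, frames [17, 66, 35, 32]
66 → hit
32 → hit
35 → hit
84 → miss, evict 17, frames [66, 32, 35, 84]
35 → hit
53 → miss, evict 66, frames [32, 84, 35, 53]
84 → hit
35 → hit
84 → hit
35 → hit
84 → hit
35 → hit
84 → hit
32 → hit
84 → hit
66 → miss, evict 53, frames [35, 32, 84, 66]
Hits: 13.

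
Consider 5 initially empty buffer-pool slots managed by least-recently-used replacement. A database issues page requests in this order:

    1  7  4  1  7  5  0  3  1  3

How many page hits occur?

1 → fault, frames (1)
7 → fault, frames (1 7)
4 → fault, frames (1 7 4)
1 → hit
7 → hit
5 → fault, frames (4 1 7 5)
0 → fault, frames (4 1 7 5 0)
3 → fault, evict 4, frames (1 7 5 0 3)
1 → hit
3 → hit
Hits: 4.

4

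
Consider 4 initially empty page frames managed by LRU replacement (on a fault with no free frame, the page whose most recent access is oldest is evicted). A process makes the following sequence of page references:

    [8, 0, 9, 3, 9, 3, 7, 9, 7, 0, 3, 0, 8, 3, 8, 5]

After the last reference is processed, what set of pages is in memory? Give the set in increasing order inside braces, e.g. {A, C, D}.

8: fault, frames [8]
0: fault, frames [8, 0]
9: fault, frames [8, 0, 9]
3: fault, frames [8, 0, 9, 3]
9: hit
3: hit
7: fault, evict 8, frames [0, 9, 3, 7]
9: hit
7: hit
0: hit
3: hit
0: hit
8: fault, evict 9, frames [7, 3, 0, 8]
3: hit
8: hit
5: fault, evict 7, frames [0, 3, 8, 5]

{0, 3, 5, 8}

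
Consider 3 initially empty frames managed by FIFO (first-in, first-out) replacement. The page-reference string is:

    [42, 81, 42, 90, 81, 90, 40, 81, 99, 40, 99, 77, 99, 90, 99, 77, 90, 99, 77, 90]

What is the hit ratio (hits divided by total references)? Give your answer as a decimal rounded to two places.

42 -> fault, frames [42]
81 -> fault, frames [42, 81]
42 -> hit
90 -> fault, frames [42, 81, 90]
81 -> hit
90 -> hit
40 -> fault, evict 42, frames [81, 90, 40]
81 -> hit
99 -> fault, evict 81, frames [90, 40, 99]
40 -> hit
99 -> hit
77 -> fault, evict 90, frames [40, 99, 77]
99 -> hit
90 -> fault, evict 40, frames [99, 77, 90]
99 -> hit
77 -> hit
90 -> hit
99 -> hit
77 -> hit
90 -> hit
Hits: 13 of 20 references → 13/20 = 0.6500.

0.65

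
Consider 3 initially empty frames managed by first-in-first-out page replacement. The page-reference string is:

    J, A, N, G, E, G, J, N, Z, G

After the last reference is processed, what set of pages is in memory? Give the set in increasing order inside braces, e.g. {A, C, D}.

J: miss, frames {J}
A: miss, frames {J,A}
N: miss, frames {J,A,N}
G: miss, evict J, frames {A,N,G}
E: miss, evict A, frames {N,G,E}
G: hit
J: miss, evict N, frames {G,E,J}
N: miss, evict G, frames {E,J,N}
Z: miss, evict E, frames {J,N,Z}
G: miss, evict J, frames {N,Z,G}

{G, N, Z}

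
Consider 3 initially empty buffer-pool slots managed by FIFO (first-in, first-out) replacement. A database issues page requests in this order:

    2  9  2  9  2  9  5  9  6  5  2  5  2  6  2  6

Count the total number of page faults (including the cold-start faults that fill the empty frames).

5

2: miss, frames {2}
9: miss, frames {2,9}
2: hit
9: hit
2: hit
9: hit
5: miss, frames {2,9,5}
9: hit
6: miss, evict 2, frames {9,5,6}
5: hit
2: miss, evict 9, frames {5,6,2}
5: hit
2: hit
6: hit
2: hit
6: hit
Page faults: 5.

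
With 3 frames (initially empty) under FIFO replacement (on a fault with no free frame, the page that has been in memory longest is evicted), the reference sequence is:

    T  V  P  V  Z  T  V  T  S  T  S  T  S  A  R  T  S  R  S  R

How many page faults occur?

T: miss, frames {T}
V: miss, frames {T,V}
P: miss, frames {T,V,P}
V: hit
Z: miss, evict T, frames {V,P,Z}
T: miss, evict V, frames {P,Z,T}
V: miss, evict P, frames {Z,T,V}
T: hit
S: miss, evict Z, frames {T,V,S}
T: hit
S: hit
T: hit
S: hit
A: miss, evict T, frames {V,S,A}
R: miss, evict V, frames {S,A,R}
T: miss, evict S, frames {A,R,T}
S: miss, evict A, frames {R,T,S}
R: hit
S: hit
R: hit
Page faults: 11.

11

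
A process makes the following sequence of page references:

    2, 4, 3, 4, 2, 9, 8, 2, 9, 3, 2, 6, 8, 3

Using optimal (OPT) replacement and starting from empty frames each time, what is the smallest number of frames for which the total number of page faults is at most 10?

2

f=1: 14 faults
f=2: 10 faults
f=3: 7 faults
f=4: 6 faults
f=5: 6 faults
f=6: 6 faults
Smallest f with faults ≤ 10 is 2.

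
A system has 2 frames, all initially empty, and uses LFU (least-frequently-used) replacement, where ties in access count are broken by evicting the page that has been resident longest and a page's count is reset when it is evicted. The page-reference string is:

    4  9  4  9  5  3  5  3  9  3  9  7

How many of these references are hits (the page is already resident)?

4: miss, frames (4)
9: miss, frames (4 9)
4: hit
9: hit
5: miss, evict 4, frames (9 5)
3: miss, evict 5, frames (9 3)
5: miss, evict 3, frames (9 5)
3: miss, evict 5, frames (9 3)
9: hit
3: hit
9: hit
7: miss, evict 3, frames (9 7)
Hits: 5.

5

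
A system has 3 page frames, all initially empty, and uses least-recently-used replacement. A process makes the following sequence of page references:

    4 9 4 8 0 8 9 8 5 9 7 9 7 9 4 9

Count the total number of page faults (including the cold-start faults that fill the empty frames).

8

4 -> fault, frames (4)
9 -> fault, frames (4 9)
4 -> hit
8 -> fault, frames (9 4 8)
0 -> fault, evict 9, frames (4 8 0)
8 -> hit
9 -> fault, evict 4, frames (0 8 9)
8 -> hit
5 -> fault, evict 0, frames (9 8 5)
9 -> hit
7 -> fault, evict 8, frames (5 9 7)
9 -> hit
7 -> hit
9 -> hit
4 -> fault, evict 5, frames (7 9 4)
9 -> hit
Page faults: 8.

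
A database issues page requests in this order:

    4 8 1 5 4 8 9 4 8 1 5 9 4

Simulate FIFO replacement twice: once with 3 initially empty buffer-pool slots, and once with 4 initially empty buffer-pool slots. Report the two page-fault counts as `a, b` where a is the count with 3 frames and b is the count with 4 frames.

10, 11

3 frames: F F F F F F F . . F F . F → 10 faults.
4 frames: F F F F . . F F F F F F F → 11 faults.
11 > 10: adding a frame increased faults — Belady's anomaly.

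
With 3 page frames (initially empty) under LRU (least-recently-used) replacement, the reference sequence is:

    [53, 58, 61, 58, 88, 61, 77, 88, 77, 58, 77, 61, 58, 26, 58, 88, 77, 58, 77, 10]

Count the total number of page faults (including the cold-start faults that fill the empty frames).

53: miss, frames (53)
58: miss, frames (53 58)
61: miss, frames (53 58 61)
58: hit
88: miss, evict 53, frames (61 58 88)
61: hit
77: miss, evict 58, frames (88 61 77)
88: hit
77: hit
58: miss, evict 61, frames (88 77 58)
77: hit
61: miss, evict 88, frames (58 77 61)
58: hit
26: miss, evict 77, frames (61 58 26)
58: hit
88: miss, evict 61, frames (26 58 88)
77: miss, evict 26, frames (58 88 77)
58: hit
77: hit
10: miss, evict 88, frames (58 77 10)
Page faults: 11.

11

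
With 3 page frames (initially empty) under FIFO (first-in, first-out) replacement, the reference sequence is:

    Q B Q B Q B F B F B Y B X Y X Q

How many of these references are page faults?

6

Q -> fault, frames [Q]
B -> fault, frames [Q, B]
Q -> hit
B -> hit
Q -> hit
B -> hit
F -> fault, frames [Q, B, F]
B -> hit
F -> hit
B -> hit
Y -> fault, evict Q, frames [B, F, Y]
B -> hit
X -> fault, evict B, frames [F, Y, X]
Y -> hit
X -> hit
Q -> fault, evict F, frames [Y, X, Q]
Page faults: 6.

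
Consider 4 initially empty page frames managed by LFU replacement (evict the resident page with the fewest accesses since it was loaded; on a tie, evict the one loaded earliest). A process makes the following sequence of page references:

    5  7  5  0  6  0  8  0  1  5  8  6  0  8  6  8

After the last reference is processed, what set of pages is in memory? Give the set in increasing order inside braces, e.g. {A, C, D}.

{0, 5, 6, 8}

5 → miss, frames (5)
7 → miss, frames (5 7)
5 → hit
0 → miss, frames (5 7 0)
6 → miss, frames (5 7 0 6)
0 → hit
8 → miss, evict 7, frames (5 0 6 8)
0 → hit
1 → miss, evict 6, frames (5 0 8 1)
5 → hit
8 → hit
6 → miss, evict 1, frames (5 0 8 6)
0 → hit
8 → hit
6 → hit
8 → hit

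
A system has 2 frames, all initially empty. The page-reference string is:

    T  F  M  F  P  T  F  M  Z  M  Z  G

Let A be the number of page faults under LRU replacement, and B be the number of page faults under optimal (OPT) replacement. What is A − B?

1

Under LRU: F F F . F F F F F . . F → 9 faults.
Under OPT: F F F . F F . F F . . F → 8 faults.
A − B = 9 − 8 = 1.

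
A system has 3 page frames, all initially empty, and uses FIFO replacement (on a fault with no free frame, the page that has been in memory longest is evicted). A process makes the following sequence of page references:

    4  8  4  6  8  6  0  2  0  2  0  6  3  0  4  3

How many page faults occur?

4: fault, frames (4)
8: fault, frames (4 8)
4: hit
6: fault, frames (4 8 6)
8: hit
6: hit
0: fault, evict 4, frames (8 6 0)
2: fault, evict 8, frames (6 0 2)
0: hit
2: hit
0: hit
6: hit
3: fault, evict 6, frames (0 2 3)
0: hit
4: fault, evict 0, frames (2 3 4)
3: hit
Page faults: 7.

7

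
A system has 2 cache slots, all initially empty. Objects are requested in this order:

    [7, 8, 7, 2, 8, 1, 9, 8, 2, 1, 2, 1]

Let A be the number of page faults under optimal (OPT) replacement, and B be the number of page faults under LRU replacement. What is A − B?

-2

Under OPT: F F . F . F F . F F . . → 7 faults.
Under LRU: F F . F F F F F F F . . → 9 faults.
A − B = 7 − 9 = -2.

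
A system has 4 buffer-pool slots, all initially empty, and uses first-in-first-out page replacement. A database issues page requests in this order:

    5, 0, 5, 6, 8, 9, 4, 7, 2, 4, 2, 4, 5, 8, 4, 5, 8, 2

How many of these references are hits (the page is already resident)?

5: fault, frames (5)
0: fault, frames (5 0)
5: hit
6: fault, frames (5 0 6)
8: fault, frames (5 0 6 8)
9: fault, evict 5, frames (0 6 8 9)
4: fault, evict 0, frames (6 8 9 4)
7: fault, evict 6, frames (8 9 4 7)
2: fault, evict 8, frames (9 4 7 2)
4: hit
2: hit
4: hit
5: fault, evict 9, frames (4 7 2 5)
8: fault, evict 4, frames (7 2 5 8)
4: fault, evict 7, frames (2 5 8 4)
5: hit
8: hit
2: hit
Hits: 7.

7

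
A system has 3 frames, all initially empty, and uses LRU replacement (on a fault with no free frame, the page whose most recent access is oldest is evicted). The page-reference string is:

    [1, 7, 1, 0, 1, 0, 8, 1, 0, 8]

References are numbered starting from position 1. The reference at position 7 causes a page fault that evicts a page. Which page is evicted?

7

pos 1: 1 -> fault, frames (1)
pos 2: 7 -> fault, frames (1 7)
pos 3: 1 -> hit
pos 4: 0 -> fault, frames (7 1 0)
pos 5: 1 -> hit
pos 6: 0 -> hit
pos 7: 8 -> fault, evict 7, frames (1 0 8)
At position 7, page 7 is evicted.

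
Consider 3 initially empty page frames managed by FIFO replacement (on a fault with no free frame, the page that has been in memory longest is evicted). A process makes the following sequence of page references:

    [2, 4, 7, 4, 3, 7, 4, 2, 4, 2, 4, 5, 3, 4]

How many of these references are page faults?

8

2: miss, frames (2)
4: miss, frames (2 4)
7: miss, frames (2 4 7)
4: hit
3: miss, evict 2, frames (4 7 3)
7: hit
4: hit
2: miss, evict 4, frames (7 3 2)
4: miss, evict 7, frames (3 2 4)
2: hit
4: hit
5: miss, evict 3, frames (2 4 5)
3: miss, evict 2, frames (4 5 3)
4: hit
Page faults: 8.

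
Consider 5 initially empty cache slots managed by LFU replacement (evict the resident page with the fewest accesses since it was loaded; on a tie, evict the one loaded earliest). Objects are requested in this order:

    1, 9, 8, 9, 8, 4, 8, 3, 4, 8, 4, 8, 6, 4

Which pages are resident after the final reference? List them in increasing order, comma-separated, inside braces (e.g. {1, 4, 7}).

{3, 4, 6, 8, 9}

1: fault, frames {1}
9: fault, frames {1,9}
8: fault, frames {1,9,8}
9: hit
8: hit
4: fault, frames {1,9,8,4}
8: hit
3: fault, frames {1,9,8,4,3}
4: hit
8: hit
4: hit
8: hit
6: fault, evict 1, frames {9,8,4,3,6}
4: hit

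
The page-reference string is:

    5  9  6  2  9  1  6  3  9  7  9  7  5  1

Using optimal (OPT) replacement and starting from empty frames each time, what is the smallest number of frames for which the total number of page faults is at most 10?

f=1: 14 faults
f=2: 10 faults
f=3: 8 faults
f=4: 7 faults
f=5: 7 faults
f=6: 7 faults
f=7: 7 faults
Smallest f with faults ≤ 10 is 2.

2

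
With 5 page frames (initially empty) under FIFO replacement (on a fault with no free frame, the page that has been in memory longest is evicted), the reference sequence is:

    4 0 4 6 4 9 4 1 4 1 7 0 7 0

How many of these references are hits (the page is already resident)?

4 → miss, frames (4)
0 → miss, frames (4 0)
4 → hit
6 → miss, frames (4 0 6)
4 → hit
9 → miss, frames (4 0 6 9)
4 → hit
1 → miss, frames (4 0 6 9 1)
4 → hit
1 → hit
7 → miss, evict 4, frames (0 6 9 1 7)
0 → hit
7 → hit
0 → hit
Hits: 8.

8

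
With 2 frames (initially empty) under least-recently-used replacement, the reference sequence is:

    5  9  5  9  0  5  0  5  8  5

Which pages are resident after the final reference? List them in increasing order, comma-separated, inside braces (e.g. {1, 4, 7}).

5: miss, frames [5]
9: miss, frames [5, 9]
5: hit
9: hit
0: miss, evict 5, frames [9, 0]
5: miss, evict 9, frames [0, 5]
0: hit
5: hit
8: miss, evict 0, frames [5, 8]
5: hit

{5, 8}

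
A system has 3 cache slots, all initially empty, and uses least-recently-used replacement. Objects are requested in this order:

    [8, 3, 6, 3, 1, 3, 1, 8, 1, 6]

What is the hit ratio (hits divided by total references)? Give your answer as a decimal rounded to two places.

0.40

8: fault, frames [8]
3: fault, frames [8, 3]
6: fault, frames [8, 3, 6]
3: hit
1: fault, evict 8, frames [6, 3, 1]
3: hit
1: hit
8: fault, evict 6, frames [3, 1, 8]
1: hit
6: fault, evict 3, frames [8, 1, 6]
Hits: 4 of 10 references → 4/10 = 0.4000.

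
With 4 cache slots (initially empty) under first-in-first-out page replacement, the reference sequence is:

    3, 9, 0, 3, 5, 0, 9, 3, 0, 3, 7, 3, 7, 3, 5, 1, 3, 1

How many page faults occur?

3: miss, frames [3]
9: miss, frames [3, 9]
0: miss, frames [3, 9, 0]
3: hit
5: miss, frames [3, 9, 0, 5]
0: hit
9: hit
3: hit
0: hit
3: hit
7: miss, evict 3, frames [9, 0, 5, 7]
3: miss, evict 9, frames [0, 5, 7, 3]
7: hit
3: hit
5: hit
1: miss, evict 0, frames [5, 7, 3, 1]
3: hit
1: hit
Page faults: 7.

7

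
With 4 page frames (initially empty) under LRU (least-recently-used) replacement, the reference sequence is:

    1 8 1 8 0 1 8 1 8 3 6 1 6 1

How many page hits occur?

1 → miss, frames [1]
8 → miss, frames [1, 8]
1 → hit
8 → hit
0 → miss, frames [1, 8, 0]
1 → hit
8 → hit
1 → hit
8 → hit
3 → miss, frames [0, 1, 8, 3]
6 → miss, evict 0, frames [1, 8, 3, 6]
1 → hit
6 → hit
1 → hit
Hits: 9.

9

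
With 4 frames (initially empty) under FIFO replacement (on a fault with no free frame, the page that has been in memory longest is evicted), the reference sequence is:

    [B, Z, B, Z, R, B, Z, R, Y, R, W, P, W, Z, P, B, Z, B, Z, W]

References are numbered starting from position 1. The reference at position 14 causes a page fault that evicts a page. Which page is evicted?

pos 1: B: fault, frames (B)
pos 2: Z: fault, frames (B Z)
pos 3: B: hit
pos 4: Z: hit
pos 5: R: fault, frames (B Z R)
pos 6: B: hit
pos 7: Z: hit
pos 8: R: hit
pos 9: Y: fault, frames (B Z R Y)
pos 10: R: hit
pos 11: W: fault, evict B, frames (Z R Y W)
pos 12: P: fault, evict Z, frames (R Y W P)
pos 13: W: hit
pos 14: Z: fault, evict R, frames (Y W P Z)
At position 14, page R is evicted.

R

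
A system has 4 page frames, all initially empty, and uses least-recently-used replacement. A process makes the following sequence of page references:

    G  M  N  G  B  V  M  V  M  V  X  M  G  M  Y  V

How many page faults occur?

10

G: fault, frames (G)
M: fault, frames (G M)
N: fault, frames (G M N)
G: hit
B: fault, frames (M N G B)
V: fault, evict M, frames (N G B V)
M: fault, evict N, frames (G B V M)
V: hit
M: hit
V: hit
X: fault, evict G, frames (B M V X)
M: hit
G: fault, evict B, frames (V X M G)
M: hit
Y: fault, evict V, frames (X G M Y)
V: fault, evict X, frames (G M Y V)
Page faults: 10.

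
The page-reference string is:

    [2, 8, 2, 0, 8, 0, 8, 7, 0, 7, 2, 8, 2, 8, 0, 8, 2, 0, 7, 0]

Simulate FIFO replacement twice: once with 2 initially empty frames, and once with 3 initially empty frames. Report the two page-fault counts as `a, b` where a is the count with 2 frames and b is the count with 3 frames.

10, 8

2 frames: F F . F . . . F . . F F . . F . F . F F → 10 faults.
3 frames: F F . F . . . F . . F F . . F . . . F . → 8 faults.
8 < 10: adding a frame reduced faults, as is typical.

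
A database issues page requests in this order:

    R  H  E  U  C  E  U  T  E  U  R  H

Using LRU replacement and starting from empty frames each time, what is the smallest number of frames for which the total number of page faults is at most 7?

6

f=1: 12 faults
f=2: 12 faults
f=3: 8 faults
f=4: 8 faults
f=5: 8 faults
f=6: 6 faults
Smallest f with faults ≤ 7 is 6.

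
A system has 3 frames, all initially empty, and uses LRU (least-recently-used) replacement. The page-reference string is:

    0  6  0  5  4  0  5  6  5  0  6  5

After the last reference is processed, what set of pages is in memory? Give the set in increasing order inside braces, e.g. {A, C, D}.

0 → miss, frames (0)
6 → miss, frames (0 6)
0 → hit
5 → miss, frames (6 0 5)
4 → miss, evict 6, frames (0 5 4)
0 → hit
5 → hit
6 → miss, evict 4, frames (0 5 6)
5 → hit
0 → hit
6 → hit
5 → hit

{0, 5, 6}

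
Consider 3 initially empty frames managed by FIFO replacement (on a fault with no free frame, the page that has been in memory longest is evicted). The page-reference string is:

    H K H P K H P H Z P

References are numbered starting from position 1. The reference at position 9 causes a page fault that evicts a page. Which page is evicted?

H

pos 1: H -> miss, frames [H]
pos 2: K -> miss, frames [H, K]
pos 3: H -> hit
pos 4: P -> miss, frames [H, K, P]
pos 5: K -> hit
pos 6: H -> hit
pos 7: P -> hit
pos 8: H -> hit
pos 9: Z -> miss, evict H, frames [K, P, Z]
At position 9, page H is evicted.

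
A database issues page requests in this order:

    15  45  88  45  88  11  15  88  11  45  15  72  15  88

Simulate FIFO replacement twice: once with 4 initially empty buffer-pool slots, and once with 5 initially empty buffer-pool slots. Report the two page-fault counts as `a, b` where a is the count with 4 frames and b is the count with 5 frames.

4 frames: F F F . . F . . . . . F F . → 6 faults.
5 frames: F F F . . F . . . . . F . . → 5 faults.
5 < 6: adding a frame reduced faults, as is typical.

6, 5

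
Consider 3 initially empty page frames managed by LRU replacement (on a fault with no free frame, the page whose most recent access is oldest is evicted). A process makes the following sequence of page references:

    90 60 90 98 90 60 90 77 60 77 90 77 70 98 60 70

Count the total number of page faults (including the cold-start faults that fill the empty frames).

7

90 -> fault, frames (90)
60 -> fault, frames (90 60)
90 -> hit
98 -> fault, frames (60 90 98)
90 -> hit
60 -> hit
90 -> hit
77 -> fault, evict 98, frames (60 90 77)
60 -> hit
77 -> hit
90 -> hit
77 -> hit
70 -> fault, evict 60, frames (90 77 70)
98 -> fault, evict 90, frames (77 70 98)
60 -> fault, evict 77, frames (70 98 60)
70 -> hit
Page faults: 7.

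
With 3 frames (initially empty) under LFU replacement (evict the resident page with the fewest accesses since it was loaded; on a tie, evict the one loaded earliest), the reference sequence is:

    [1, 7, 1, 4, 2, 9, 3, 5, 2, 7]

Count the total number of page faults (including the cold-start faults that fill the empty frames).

9

1 → miss, frames (1)
7 → miss, frames (1 7)
1 → hit
4 → miss, frames (1 7 4)
2 → miss, evict 7, frames (1 4 2)
9 → miss, evict 4, frames (1 2 9)
3 → miss, evict 2, frames (1 9 3)
5 → miss, evict 9, frames (1 3 5)
2 → miss, evict 3, frames (1 5 2)
7 → miss, evict 5, frames (1 2 7)
Page faults: 9.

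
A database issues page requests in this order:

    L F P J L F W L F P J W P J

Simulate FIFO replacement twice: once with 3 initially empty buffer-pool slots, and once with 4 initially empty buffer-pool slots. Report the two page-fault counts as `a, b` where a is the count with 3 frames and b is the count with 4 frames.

3 frames: F F F F F F F . . F F . . . → 9 faults.
4 frames: F F F F . . F F F F F F . . → 10 faults.
10 > 9: adding a frame increased faults — Belady's anomaly.

9, 10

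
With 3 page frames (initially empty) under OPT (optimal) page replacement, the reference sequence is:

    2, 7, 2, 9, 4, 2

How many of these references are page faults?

2 -> fault, frames {2}
7 -> fault, frames {2,7}
2 -> hit
9 -> fault, frames {2,7,9}
4 -> fault, evict 9, frames {2,7,4}
2 -> hit
Page faults: 4.

4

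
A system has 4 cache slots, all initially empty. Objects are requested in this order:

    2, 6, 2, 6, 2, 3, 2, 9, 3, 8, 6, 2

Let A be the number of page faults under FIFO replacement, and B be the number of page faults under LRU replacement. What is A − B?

-1

Under FIFO: F F . . . F . F . F . F → 6 faults.
Under LRU: F F . . . F . F . F F F → 7 faults.
A − B = 6 − 7 = -1.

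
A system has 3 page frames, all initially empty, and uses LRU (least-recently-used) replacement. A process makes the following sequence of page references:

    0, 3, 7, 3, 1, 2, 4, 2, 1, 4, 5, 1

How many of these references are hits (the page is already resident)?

0 -> miss, frames {0}
3 -> miss, frames {0,3}
7 -> miss, frames {0,3,7}
3 -> hit
1 -> miss, evict 0, frames {7,3,1}
2 -> miss, evict 7, frames {3,1,2}
4 -> miss, evict 3, frames {1,2,4}
2 -> hit
1 -> hit
4 -> hit
5 -> miss, evict 2, frames {1,4,5}
1 -> hit
Hits: 5.

5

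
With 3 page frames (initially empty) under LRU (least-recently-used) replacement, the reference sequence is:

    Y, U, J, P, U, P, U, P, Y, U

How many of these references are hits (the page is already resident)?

5

Y -> miss, frames [Y]
U -> miss, frames [Y, U]
J -> miss, frames [Y, U, J]
P -> miss, evict Y, frames [U, J, P]
U -> hit
P -> hit
U -> hit
P -> hit
Y -> miss, evict J, frames [U, P, Y]
U -> hit
Hits: 5.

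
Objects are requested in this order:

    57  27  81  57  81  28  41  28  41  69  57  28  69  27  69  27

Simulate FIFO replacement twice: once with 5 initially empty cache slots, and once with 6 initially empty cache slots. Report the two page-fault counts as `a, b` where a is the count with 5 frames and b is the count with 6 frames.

5 frames: F F F . . F F . . F F . . F . . → 8 faults.
6 frames: F F F . . F F . . F . . . . . . → 6 faults.
6 < 8: adding a frame reduced faults, as is typical.

8, 6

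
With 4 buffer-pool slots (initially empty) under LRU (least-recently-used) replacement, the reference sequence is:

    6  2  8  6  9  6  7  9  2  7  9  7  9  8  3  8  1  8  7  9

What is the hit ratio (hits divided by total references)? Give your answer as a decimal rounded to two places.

6 → miss, frames (6)
2 → miss, frames (6 2)
8 → miss, frames (6 2 8)
6 → hit
9 → miss, frames (2 8 6 9)
6 → hit
7 → miss, evict 2, frames (8 9 6 7)
9 → hit
2 → miss, evict 8, frames (6 7 9 2)
7 → hit
9 → hit
7 → hit
9 → hit
8 → miss, evict 6, frames (2 7 9 8)
3 → miss, evict 2, frames (7 9 8 3)
8 → hit
1 → miss, evict 7, frames (9 3 8 1)
8 → hit
7 → miss, evict 9, frames (3 1 8 7)
9 → miss, evict 3, frames (1 8 7 9)
Hits: 9 of 20 references → 9/20 = 0.4500.

0.45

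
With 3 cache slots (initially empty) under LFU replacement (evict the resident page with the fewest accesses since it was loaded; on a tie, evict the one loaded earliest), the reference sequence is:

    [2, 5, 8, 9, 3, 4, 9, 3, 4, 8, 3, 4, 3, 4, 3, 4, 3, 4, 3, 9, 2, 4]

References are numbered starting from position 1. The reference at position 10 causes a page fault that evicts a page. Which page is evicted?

9

pos 1: 2 → miss, frames (2)
pos 2: 5 → miss, frames (2 5)
pos 3: 8 → miss, frames (2 5 8)
pos 4: 9 → miss, evict 2, frames (5 8 9)
pos 5: 3 → miss, evict 5, frames (8 9 3)
pos 6: 4 → miss, evict 8, frames (9 3 4)
pos 7: 9 → hit
pos 8: 3 → hit
pos 9: 4 → hit
pos 10: 8 → miss, evict 9, frames (3 4 8)
At position 10, page 9 is evicted.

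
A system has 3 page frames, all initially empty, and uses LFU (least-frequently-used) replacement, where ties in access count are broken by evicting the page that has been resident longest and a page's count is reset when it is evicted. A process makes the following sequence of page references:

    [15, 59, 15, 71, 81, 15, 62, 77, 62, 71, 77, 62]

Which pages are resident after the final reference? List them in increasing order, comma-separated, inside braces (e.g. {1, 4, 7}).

{15, 62, 77}

15 → fault, frames {15}
59 → fault, frames {15,59}
15 → hit
71 → fault, frames {15,59,71}
81 → fault, evict 59, frames {15,71,81}
15 → hit
62 → fault, evict 71, frames {15,81,62}
77 → fault, evict 81, frames {15,62,77}
62 → hit
71 → fault, evict 77, frames {15,62,71}
77 → fault, evict 71, frames {15,62,77}
62 → hit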